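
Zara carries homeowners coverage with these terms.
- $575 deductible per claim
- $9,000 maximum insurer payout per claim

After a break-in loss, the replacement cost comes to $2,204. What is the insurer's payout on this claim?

$1,629

After the deductible, $2,204 − $575 = $1,629 remains.
$1,629 ≤ $9,000, so the limit doesn't bind; insurer pays $1,629.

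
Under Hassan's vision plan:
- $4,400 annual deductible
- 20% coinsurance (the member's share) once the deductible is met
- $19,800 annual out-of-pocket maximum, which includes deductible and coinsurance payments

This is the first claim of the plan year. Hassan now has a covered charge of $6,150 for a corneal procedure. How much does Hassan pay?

Deductible not yet touched, so the first $4,400 of the bill goes to the deductible.
That leaves $6,150 − $4,400 = $1,750 for coinsurance.
Coinsurance: $1,750 × 20% = $350.
Member responsibility before any cap: $4,400 + $350 = $4,750.
Year-to-date out-of-pocket becomes $0 + $4,750 = $4,750, still under the $19,800 maximum, so no cap applies.

$4,750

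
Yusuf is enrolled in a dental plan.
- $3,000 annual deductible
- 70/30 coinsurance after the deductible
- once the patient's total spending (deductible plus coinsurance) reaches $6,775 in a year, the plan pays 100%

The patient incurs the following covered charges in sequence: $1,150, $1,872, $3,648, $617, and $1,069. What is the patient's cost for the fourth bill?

Bill 1, $1,150: all of it applies to the deductible. Patient owes $1,150 (running OOP $1,150).
Bill 2, $1,872: $1,850 finishes the deductible; $22 goes to coinsurance; coinsurance $22 × 30% = $6.60. Patient owes $1,856.60 (running OOP $3,006.60).
Bill 3, $3,648: 30% coinsurance on $3,648 = $1,094.40. Patient owes $1,094.40 (running OOP $4,101).
Bill 4, $617: deductible already satisfied, so patient's share is 30% × $617 = $185.10. Cost to patient: $185.10. OOP to date $4,286.10.

$185.10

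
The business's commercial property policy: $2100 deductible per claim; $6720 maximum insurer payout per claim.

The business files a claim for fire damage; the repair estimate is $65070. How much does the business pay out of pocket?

Subtract the deductible: $65070 − $2100 = $62970.
$62970 exceeds the $6720 limit, so the insurer pays the limit: $6720.
The business bears the rest of the original loss: $65070 − $6720 = $58350.

$58350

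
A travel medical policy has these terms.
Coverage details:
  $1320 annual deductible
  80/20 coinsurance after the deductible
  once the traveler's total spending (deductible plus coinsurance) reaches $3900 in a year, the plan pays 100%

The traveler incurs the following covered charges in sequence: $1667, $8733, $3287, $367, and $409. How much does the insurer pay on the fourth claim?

Bill 1, $1667: deductible takes $1320, $347 remains; traveler's 20% is $69.40. Traveler owes $1389.40 (running OOP $1389.40). Insurer: $1667 − $1389.40 = $277.60.
Bill 2, $8733: 20% coinsurance on $8733 = $1746.60. Traveler owes $1746.60 (running OOP $3136). Insurer: $8733 − $1746.60 = $6986.40.
Bill 3, $3287: deductible met; 20% of $3287 = $657.40. Traveler pays $657.40; OOP now $3793.40. Plan pays $3287 − $657.40 = $2629.60.
Bill 4, $367: deductible met; 20% of $367 = $73.40. Traveler owes $73.40 (running OOP $3866.80). Insurer: $367 − $73.40 = $293.60.

$293.60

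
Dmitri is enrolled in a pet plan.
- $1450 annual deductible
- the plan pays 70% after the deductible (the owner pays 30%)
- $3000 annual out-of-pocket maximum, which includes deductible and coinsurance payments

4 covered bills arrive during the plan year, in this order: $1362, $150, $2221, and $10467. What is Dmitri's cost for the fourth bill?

Claim 1 — $1362: all of it applies to the deductible. Cost to owner: $1362. OOP to date $1362.
Claim 2 — $150: deductible takes $88, $62 remains; coinsurance $62 × 30% = $18.60. Cost to owner: $106.60. OOP to date $1468.60.
Claim 3 — $2221: deductible met; 30% of $2221 = $666.30. Owner pays $666.30; OOP now $2134.90.
Claim 4 — $10467: 30% coinsurance on $10467 = $3140.10. OOP would hit $5275 > $3000, so the cap limits the owner to $3000 − $2134.90 = $865.10.

$865.10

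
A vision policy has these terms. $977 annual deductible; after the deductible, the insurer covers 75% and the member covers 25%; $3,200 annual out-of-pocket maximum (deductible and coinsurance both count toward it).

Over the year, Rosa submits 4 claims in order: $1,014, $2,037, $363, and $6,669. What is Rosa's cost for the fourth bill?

$1,613.75

Bill 1, $1,014: deductible takes $977, $37 remains; coinsurance $37 × 25% = $9.25. Cost to member: $986.25. OOP to date $986.25.
Bill 2, $2,037: deductible already satisfied, so member's share is 25% × $2,037 = $509.25. Cost to member: $509.25. OOP to date $1,495.50.
Bill 3, $363: deductible already satisfied, so member's share is 25% × $363 = $90.75. Cost to member: $90.75. OOP to date $1,586.25.
Bill 4, $6,669: deductible already satisfied, so member's share is 25% × $6,669 = $1,667.25. That would push OOP to $3,253.50, over the $3,200 cap, so member pays $3,200 − $1,586.25 = $1,613.75.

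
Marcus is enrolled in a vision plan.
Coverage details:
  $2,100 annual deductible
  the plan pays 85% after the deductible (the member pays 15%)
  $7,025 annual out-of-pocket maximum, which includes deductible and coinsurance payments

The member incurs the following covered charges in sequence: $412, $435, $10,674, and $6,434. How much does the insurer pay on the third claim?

Claim 1 — $412: all of it applies to the deductible. Member pays $412; OOP now $412. Insurer: $412 − $412 = $0.
Claim 2 — $435: fully absorbed by the deductible. Member owes $435 (running OOP $847). Plan pays $435 − $435 = $0.
Claim 3 — $10,674: $1,253 to deductible, leaving $9,421; member's 15% is $1,413.15. Member owes $2,666.15 (running OOP $3,513.15). Insurer: $10,674 − $2,666.15 = $8,007.85.

$8,007.85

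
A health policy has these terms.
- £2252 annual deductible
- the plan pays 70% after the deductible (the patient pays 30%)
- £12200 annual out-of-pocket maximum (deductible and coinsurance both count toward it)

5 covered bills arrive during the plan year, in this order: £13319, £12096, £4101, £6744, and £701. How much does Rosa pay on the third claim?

£1230.30

Bill 1, £13319: £2252 to deductible, leaving £11067; coinsurance £11067 × 30% = £3320.10. Cost to patient: £5572.10. OOP to date £5572.10.
Bill 2, £12096: 30% coinsurance on £12096 = £3628.80. Patient pays £3628.80; OOP now £9200.90.
Bill 3, £4101: 30% coinsurance on £4101 = £1230.30. Patient owes £1230.30 (running OOP £10431.20).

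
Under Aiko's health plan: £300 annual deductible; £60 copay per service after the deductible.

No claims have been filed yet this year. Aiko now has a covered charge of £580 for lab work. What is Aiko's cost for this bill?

£360

The full £300 deductible is still open; £300 of this bill applies to it.
The remaining £280 (= £580 − £300) moves to the copay.
Copay on this service: £60.
Patient responsibility: £300 + £60 = £360.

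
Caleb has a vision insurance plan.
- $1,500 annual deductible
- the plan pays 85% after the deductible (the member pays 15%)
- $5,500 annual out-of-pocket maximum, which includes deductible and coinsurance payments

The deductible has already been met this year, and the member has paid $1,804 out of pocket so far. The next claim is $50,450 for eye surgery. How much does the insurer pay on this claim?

$46,754

The deductible is already satisfied, so the full bill goes to coinsurance.
15% of $50,450 = $7,567.50 falls to the member.
That would bring total out-of-pocket to $9,371.50, past the $5,500 cap. The member is capped at $5,500 − $1,804 = $3,696 on this claim.
Insurer pays the balance: $50,450 − $3,696 = $46,754.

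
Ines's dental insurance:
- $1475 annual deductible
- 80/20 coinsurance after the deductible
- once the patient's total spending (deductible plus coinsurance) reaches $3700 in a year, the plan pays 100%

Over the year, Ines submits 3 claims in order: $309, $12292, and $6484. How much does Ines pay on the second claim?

#1 ($309): entire amount goes to the deductible. Patient pays $309; OOP now $309.
#2 ($12292): $1166 to deductible, leaving $11126; patient's 20% is $2225.20. Deductible plus coinsurance: $1166 + $2225.20 = $3391.20. Adding that to $309 gives $3700.20, past the $3700 cap; patient pays only $3700 − $309 = $3391.

$3391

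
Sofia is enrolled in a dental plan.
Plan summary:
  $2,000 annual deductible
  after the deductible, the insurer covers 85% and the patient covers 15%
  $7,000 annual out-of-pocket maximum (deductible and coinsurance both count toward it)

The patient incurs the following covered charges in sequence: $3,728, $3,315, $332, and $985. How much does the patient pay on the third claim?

Bill 1, $3,728: $2,000 finishes the deductible; $1,728 goes to coinsurance; coinsurance $1,728 × 15% = $259.20. Cost to patient: $2,259.20. OOP to date $2,259.20.
Bill 2, $3,315: deductible met; 15% of $3,315 = $497.25. Patient pays $497.25; OOP now $2,756.45.
Bill 3, $332: deductible met; 15% of $332 = $49.80. Patient owes $49.80 (running OOP $2,806.25).

$49.80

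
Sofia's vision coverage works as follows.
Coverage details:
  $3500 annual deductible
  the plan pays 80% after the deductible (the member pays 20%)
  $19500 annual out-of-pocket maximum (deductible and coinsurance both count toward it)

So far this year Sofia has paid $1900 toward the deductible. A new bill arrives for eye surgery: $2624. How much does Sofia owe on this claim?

$1804.80

Remaining deductible: $3500 − $1900 = $1600.
After the $1600 deductible portion, $2624 − $1600 = $1024 is subject to coinsurance.
20% of $1024 = $204.80 falls to the member.
Member responsibility before any cap: $1600 + $204.80 = $1804.80.
Total out-of-pocket so far would be $1900 + $1804.80 = $3704.80, below the $19500 cap — no reduction.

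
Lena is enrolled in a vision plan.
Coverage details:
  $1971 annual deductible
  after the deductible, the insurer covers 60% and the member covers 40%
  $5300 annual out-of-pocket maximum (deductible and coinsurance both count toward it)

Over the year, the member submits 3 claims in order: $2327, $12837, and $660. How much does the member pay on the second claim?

Claim 1 — $2327: deductible takes $1971, $356 remains; coinsurance $356 × 40% = $142.40. Cost to member: $2113.40. OOP to date $2113.40.
Claim 2 — $12837: deductible met; 40% of $12837 = $5134.80. Adding that to $2113.40 gives $7248.20, past the $5300 cap; member pays only $5300 − $2113.40 = $3186.60.

$3186.60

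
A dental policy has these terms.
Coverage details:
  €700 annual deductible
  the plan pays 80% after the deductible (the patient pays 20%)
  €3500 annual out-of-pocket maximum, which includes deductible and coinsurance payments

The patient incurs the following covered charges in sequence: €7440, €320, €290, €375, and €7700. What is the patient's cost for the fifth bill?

€1255

Claim 1 (€7440): €700 to deductible, leaving €6740; patient's 20% is €1348. Patient pays €2048; OOP now €2048.
Claim 2 (€320): 20% coinsurance on €320 = €64. Patient pays €64; OOP now €2112.
Claim 3 (€290): deductible met; 20% of €290 = €58. Cost to patient: €58. OOP to date €2170.
Claim 4 (€375): deductible already satisfied, so patient's share is 20% × €375 = €75. Patient pays €75; OOP now €2245.
Claim 5 (€7700): deductible already satisfied, so patient's share is 20% × €7700 = €1540. That would push OOP to €3785, over the €3500 cap, so patient pays €3500 − €2245 = €1255.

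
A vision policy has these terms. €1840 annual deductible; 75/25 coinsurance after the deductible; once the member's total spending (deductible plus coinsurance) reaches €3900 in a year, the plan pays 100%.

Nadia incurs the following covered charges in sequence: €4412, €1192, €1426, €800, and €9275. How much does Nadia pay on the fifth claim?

Claim 1 — €4412: deductible takes €1840, €2572 remains; coinsurance €2572 × 25% = €643. Cost to member: €2483. OOP to date €2483.
Claim 2 — €1192: 25% coinsurance on €1192 = €298. Cost to member: €298. OOP to date €2781.
Claim 3 — €1426: 25% coinsurance on €1426 = €356.50. Cost to member: €356.50. OOP to date €3137.50.
Claim 4 — €800: 25% coinsurance on €800 = €200. Member pays €200; OOP now €3337.50.
Claim 5 — €9275: deductible already satisfied, so member's share is 25% × €9275 = €2318.75. OOP would hit €5656.25 > €3900, so the cap limits the member to €3900 − €3337.50 = €562.50.

€562.50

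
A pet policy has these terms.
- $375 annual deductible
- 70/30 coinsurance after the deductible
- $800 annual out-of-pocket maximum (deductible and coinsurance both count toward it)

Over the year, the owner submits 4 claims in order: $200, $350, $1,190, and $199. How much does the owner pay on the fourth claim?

Bill 1, $200: all of it applies to the deductible. Cost to owner: $200. OOP to date $200.
Bill 2, $350: deductible takes $175, $175 remains; owner's 30% is $52.50. Cost to owner: $227.50. OOP to date $427.50.
Bill 3, $1,190: 30% coinsurance on $1,190 = $357. Cost to owner: $357. OOP to date $784.50.
Bill 4, $199: 30% coinsurance on $199 = $59.70. Adding that to $784.50 gives $844.20, past the $800 cap; owner pays only $800 − $784.50 = $15.50.

$15.50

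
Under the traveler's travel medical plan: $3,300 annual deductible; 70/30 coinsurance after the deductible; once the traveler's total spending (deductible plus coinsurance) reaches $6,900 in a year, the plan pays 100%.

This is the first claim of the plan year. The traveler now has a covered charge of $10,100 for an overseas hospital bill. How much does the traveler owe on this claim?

The full $3,300 deductible is still open; $3,300 of this bill applies to it.
After the $3,300 deductible portion, $10,100 − $3,300 = $6,800 is subject to coinsurance.
30% of $6,800 = $2,040 falls to the traveler.
That puts the traveler's cost at $3,300 + $2,040 = $5,340 before any cap.
Total out-of-pocket so far would be $0 + $5,340 = $5,340, below the $6,900 cap — no reduction.

$5,340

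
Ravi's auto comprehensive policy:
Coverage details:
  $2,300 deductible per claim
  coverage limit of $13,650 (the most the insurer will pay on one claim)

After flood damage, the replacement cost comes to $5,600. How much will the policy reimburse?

Subtract the deductible: $5,600 − $2,300 = $3,300.
That's under the $13,650 cap, so the insurer reimburses the full $3,300.

$3,300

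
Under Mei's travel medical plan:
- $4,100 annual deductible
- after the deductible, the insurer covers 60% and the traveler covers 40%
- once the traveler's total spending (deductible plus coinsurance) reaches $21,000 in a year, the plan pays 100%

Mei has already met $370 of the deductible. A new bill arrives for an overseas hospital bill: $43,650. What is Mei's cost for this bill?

$19,698

Deductible still to meet: $4,100 − $370 = $3,730.
That leaves $43,650 − $3,730 = $39,920 for coinsurance.
Traveler's 40% share of $39,920 is $15,968.
That puts the traveler's cost at $3,730 + $15,968 = $19,698 before any cap.
Cumulative spending $370 + $19,698 = $20,068 stays under the $21,000 maximum.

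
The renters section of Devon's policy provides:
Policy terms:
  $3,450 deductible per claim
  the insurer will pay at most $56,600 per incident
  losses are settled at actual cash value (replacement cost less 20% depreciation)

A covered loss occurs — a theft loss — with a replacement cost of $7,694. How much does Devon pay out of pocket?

$4,988.80

Depreciate 20%: the covered value is $7,694 × 0.8 = $6,155.20.
After the deductible, $6,155.20 − $3,450 = $2,705.20 remains.
$2,705.20 is within the $56,600 limit, so the insurer pays $2,705.20.
Out of pocket: $7,694 − $2,705.20 = $4,988.80.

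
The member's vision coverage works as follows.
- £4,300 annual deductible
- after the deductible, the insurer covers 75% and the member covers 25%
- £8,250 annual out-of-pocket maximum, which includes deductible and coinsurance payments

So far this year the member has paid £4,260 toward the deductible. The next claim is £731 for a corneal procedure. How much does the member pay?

£4,260 of the £4,300 deductible is already met, leaving £40.
The remaining £691 (= £731 − £40) moves to coinsurance.
Member's 25% share of £691 is £172.75.
So the member owes £40 + £172.75 = £212.75 before any cap.
Year-to-date out-of-pocket becomes £4,260 + £212.75 = £4,472.75, still under the £8,250 maximum, so no cap applies.

£212.75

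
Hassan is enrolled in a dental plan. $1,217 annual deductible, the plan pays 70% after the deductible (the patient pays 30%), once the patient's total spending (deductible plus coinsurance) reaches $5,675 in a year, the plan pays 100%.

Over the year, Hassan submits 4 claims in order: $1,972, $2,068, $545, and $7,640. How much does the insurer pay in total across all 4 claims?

$7,705.60

Bill 1, $1,972: $1,217 to deductible, leaving $755; coinsurance $755 × 30% = $226.50. Patient pays $1,443.50; OOP now $1,443.50. Plan pays $1,972 − $1,443.50 = $528.50.
Bill 2, $2,068: 30% coinsurance on $2,068 = $620.40. Cost to patient: $620.40. OOP to date $2,063.90. Plan pays $2,068 − $620.40 = $1,447.60.
Bill 3, $545: deductible met; 30% of $545 = $163.50. Patient owes $163.50 (running OOP $2,227.40). Insurer: $545 − $163.50 = $381.50.
Bill 4, $7,640: deductible already satisfied, so patient's share is 30% × $7,640 = $2,292. Patient pays $2,292; OOP now $4,519.40. Plan pays $7,640 − $2,292 = $5,348.
Insurer total = bills − patient's total = $12,225 − $4,519.40 = $7,705.60.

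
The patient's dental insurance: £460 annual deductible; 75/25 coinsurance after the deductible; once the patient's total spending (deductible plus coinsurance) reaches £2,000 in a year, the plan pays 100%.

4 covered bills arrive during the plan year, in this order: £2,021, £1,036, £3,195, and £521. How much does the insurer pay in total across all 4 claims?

Claim 1 — £2,021: deductible takes £460, £1,561 remains; coinsurance £1,561 × 25% = £390.25. Cost to patient: £850.25. OOP to date £850.25. Insurer: £2,021 − £850.25 = £1,170.75.
Claim 2 — £1,036: 25% coinsurance on £1,036 = £259. Patient owes £259 (running OOP £1,109.25). Insurer: £1,036 − £259 = £777.
Claim 3 — £3,195: 25% coinsurance on £3,195 = £798.75. Cost to patient: £798.75. OOP to date £1,908. Plan pays £3,195 − £798.75 = £2,396.25.
Claim 4 — £521: deductible met; 25% of £521 = £130.25. OOP would hit £2,038.25 > £2,000, so the cap limits the patient to £2,000 − £1,908 = £92. Insurer: £521 − £92 = £429.
Insurer total = bills − patient's total = £6,773 − £2,000 = £4,773.

£4,773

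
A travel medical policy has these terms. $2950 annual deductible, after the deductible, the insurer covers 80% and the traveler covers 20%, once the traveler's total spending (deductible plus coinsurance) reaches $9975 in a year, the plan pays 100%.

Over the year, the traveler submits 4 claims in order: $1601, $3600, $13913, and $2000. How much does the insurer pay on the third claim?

$11130.40

Claim 1 ($1601): all of it applies to the deductible. Traveler pays $1601; OOP now $1601. Plan pays $1601 − $1601 = $0.
Claim 2 ($3600): $1349 finishes the deductible; $2251 goes to coinsurance; coinsurance $2251 × 20% = $450.20. Traveler owes $1799.20 (running OOP $3400.20). Plan pays $3600 − $1799.20 = $1800.80.
Claim 3 ($13913): 20% coinsurance on $13913 = $2782.60. Traveler pays $2782.60; OOP now $6182.80. Insurer: $13913 − $2782.60 = $11130.40.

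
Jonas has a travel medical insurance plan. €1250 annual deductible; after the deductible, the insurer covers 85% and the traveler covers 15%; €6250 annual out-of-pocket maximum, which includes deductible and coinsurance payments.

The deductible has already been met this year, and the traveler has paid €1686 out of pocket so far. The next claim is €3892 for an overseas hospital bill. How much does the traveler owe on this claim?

€583.80

With the deductible met, the entire €3892 is subject to coinsurance.
15% of €3892 = €583.80 falls to the traveler.
Cumulative spending €1686 + €583.80 = €2269.80 stays under the €6250 maximum.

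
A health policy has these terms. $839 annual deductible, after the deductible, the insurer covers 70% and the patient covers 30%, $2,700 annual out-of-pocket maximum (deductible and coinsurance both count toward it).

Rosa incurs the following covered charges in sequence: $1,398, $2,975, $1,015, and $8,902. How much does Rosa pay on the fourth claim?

$496.30

#1 ($1,398): $839 to deductible, leaving $559; 30% of $559 = $167.70. Cost to patient: $1,006.70. OOP to date $1,006.70.
#2 ($2,975): deductible met; 30% of $2,975 = $892.50. Patient pays $892.50; OOP now $1,899.20.
#3 ($1,015): deductible met; 30% of $1,015 = $304.50. Patient owes $304.50 (running OOP $2,203.70).
#4 ($8,902): deductible met; 30% of $8,902 = $2,670.60. Adding that to $2,203.70 gives $4,874.30, past the $2,700 cap; patient pays only $2,700 − $2,203.70 = $496.30.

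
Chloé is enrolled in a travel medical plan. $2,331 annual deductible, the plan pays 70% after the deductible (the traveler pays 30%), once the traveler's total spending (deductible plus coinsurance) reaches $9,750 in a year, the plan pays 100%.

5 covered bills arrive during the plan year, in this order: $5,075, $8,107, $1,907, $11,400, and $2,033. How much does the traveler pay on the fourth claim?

Claim 1 ($5,075): $2,331 to deductible, leaving $2,744; 30% of $2,744 = $823.20. Cost to traveler: $3,154.20. OOP to date $3,154.20.
Claim 2 ($8,107): deductible met; 30% of $8,107 = $2,432.10. Cost to traveler: $2,432.10. OOP to date $5,586.30.
Claim 3 ($1,907): deductible already satisfied, so traveler's share is 30% × $1,907 = $572.10. Cost to traveler: $572.10. OOP to date $6,158.40.
Claim 4 ($11,400): 30% coinsurance on $11,400 = $3,420. Traveler pays $3,420; OOP now $9,578.40.

$3,420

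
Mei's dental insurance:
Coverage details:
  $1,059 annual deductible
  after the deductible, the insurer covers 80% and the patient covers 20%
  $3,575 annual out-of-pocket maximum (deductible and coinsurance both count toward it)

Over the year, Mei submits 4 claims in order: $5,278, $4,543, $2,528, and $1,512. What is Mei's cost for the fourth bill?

#1 ($5,278): deductible takes $1,059, $4,219 remains; patient's 20% is $843.80. Patient pays $1,902.80; OOP now $1,902.80.
#2 ($4,543): deductible met; 20% of $4,543 = $908.60. Cost to patient: $908.60. OOP to date $2,811.40.
#3 ($2,528): deductible met; 20% of $2,528 = $505.60. Patient pays $505.60; OOP now $3,317.
#4 ($1,512): deductible met; 20% of $1,512 = $302.40. OOP would hit $3,619.40 > $3,575, so the cap limits the patient to $3,575 − $3,317 = $258.

$258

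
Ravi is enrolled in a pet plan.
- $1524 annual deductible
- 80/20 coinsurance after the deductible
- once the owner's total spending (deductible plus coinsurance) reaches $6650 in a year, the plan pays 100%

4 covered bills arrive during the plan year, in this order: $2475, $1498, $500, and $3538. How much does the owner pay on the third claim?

$100

Claim 1 ($2475): deductible takes $1524, $951 remains; 20% of $951 = $190.20. Owner owes $1714.20 (running OOP $1714.20).
Claim 2 ($1498): deductible already satisfied, so owner's share is 20% × $1498 = $299.60. Owner owes $299.60 (running OOP $2013.80).
Claim 3 ($500): deductible already satisfied, so owner's share is 20% × $500 = $100. Cost to owner: $100. OOP to date $2113.80.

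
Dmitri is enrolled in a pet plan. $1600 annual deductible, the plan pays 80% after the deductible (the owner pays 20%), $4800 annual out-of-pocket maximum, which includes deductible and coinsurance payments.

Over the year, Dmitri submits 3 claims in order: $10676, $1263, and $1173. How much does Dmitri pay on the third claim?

Bill 1, $10676: deductible takes $1600, $9076 remains; 20% of $9076 = $1815.20. Owner owes $3415.20 (running OOP $3415.20).
Bill 2, $1263: deductible already satisfied, so owner's share is 20% × $1263 = $252.60. Owner owes $252.60 (running OOP $3667.80).
Bill 3, $1173: 20% coinsurance on $1173 = $234.60. Cost to owner: $234.60. OOP to date $3902.40.

$234.60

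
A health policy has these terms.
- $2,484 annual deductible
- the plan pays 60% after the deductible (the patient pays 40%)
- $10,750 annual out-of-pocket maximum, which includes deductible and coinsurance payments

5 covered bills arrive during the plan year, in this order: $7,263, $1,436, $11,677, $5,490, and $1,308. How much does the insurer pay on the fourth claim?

$4,380.80

Claim 1 — $7,263: $2,484 to deductible, leaving $4,779; 40% of $4,779 = $1,911.60. Cost to patient: $4,395.60. OOP to date $4,395.60. Plan pays $7,263 − $4,395.60 = $2,867.40.
Claim 2 — $1,436: deductible met; 40% of $1,436 = $574.40. Cost to patient: $574.40. OOP to date $4,970. Insurer: $1,436 − $574.40 = $861.60.
Claim 3 — $11,677: deductible met; 40% of $11,677 = $4,670.80. Cost to patient: $4,670.80. OOP to date $9,640.80. Insurer: $11,677 − $4,670.80 = $7,006.20.
Claim 4 — $5,490: 40% coinsurance on $5,490 = $2,196. That would push OOP to $11,836.80, over the $10,750 cap, so patient pays $10,750 − $9,640.80 = $1,109.20. Plan pays $5,490 − $1,109.20 = $4,380.80.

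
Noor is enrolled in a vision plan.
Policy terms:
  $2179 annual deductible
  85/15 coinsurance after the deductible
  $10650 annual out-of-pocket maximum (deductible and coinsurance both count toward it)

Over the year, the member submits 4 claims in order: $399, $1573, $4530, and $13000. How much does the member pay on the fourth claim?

Claim 1 — $399: all of it applies to the deductible. Member owes $399 (running OOP $399).
Claim 2 — $1573: all of it applies to the deductible. Cost to member: $1573. OOP to date $1972.
Claim 3 — $4530: $207 to deductible, leaving $4323; member's 15% is $648.45. Member owes $855.45 (running OOP $2827.45).
Claim 4 — $13000: deductible met; 15% of $13000 = $1950. Member pays $1950; OOP now $4777.45.

$1950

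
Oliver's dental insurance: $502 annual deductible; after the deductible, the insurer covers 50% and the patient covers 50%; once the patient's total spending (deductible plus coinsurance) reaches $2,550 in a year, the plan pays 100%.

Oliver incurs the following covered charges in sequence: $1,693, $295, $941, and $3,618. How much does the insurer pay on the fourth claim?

$2,783.50

Claim 1 ($1,693): deductible takes $502, $1,191 remains; patient's 50% is $595.50. Patient owes $1,097.50 (running OOP $1,097.50). Insurer: $1,693 − $1,097.50 = $595.50.
Claim 2 ($295): deductible met; 50% of $295 = $147.50. Cost to patient: $147.50. OOP to date $1,245. Plan pays $295 − $147.50 = $147.50.
Claim 3 ($941): deductible met; 50% of $941 = $470.50. Patient owes $470.50 (running OOP $1,715.50). Insurer: $941 − $470.50 = $470.50.
Claim 4 ($3,618): 50% coinsurance on $3,618 = $1,809. That would push OOP to $3,524.50, over the $2,550 cap, so patient pays $2,550 − $1,715.50 = $834.50. Plan pays $3,618 − $834.50 = $2,783.50.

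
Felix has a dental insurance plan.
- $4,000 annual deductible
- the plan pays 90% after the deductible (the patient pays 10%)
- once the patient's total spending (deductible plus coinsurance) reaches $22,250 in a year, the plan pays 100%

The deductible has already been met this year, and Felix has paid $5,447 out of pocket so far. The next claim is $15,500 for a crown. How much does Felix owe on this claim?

With the deductible met, the entire $15,500 is subject to coinsurance.
Coinsurance: $15,500 × 10% = $1,550.
Year-to-date out-of-pocket becomes $5,447 + $1,550 = $6,997, still under the $22,250 maximum, so no cap applies.

$1,550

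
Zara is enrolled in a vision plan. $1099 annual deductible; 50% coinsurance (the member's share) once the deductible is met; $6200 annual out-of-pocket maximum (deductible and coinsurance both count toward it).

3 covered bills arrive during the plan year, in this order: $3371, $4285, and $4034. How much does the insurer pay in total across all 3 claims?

Claim 1 ($3371): deductible takes $1099, $2272 remains; member's 50% is $1136. Cost to member: $2235. OOP to date $2235. Insurer: $3371 − $2235 = $1136.
Claim 2 ($4285): deductible met; 50% of $4285 = $2142.50. Member pays $2142.50; OOP now $4377.50. Insurer: $4285 − $2142.50 = $2142.50.
Claim 3 ($4034): deductible already satisfied, so member's share is 50% × $4034 = $2017. Adding that to $4377.50 gives $6394.50, past the $6200 cap; member pays only $6200 − $4377.50 = $1822.50. Plan pays $4034 − $1822.50 = $2211.50.
Insurer total: $1136 + $2142.50 + $2211.50 = $5490.

$5490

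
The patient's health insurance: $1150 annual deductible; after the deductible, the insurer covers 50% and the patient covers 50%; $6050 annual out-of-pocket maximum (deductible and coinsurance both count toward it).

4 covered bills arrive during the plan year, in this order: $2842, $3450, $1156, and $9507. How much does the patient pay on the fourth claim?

#1 ($2842): $1150 to deductible, leaving $1692; coinsurance $1692 × 50% = $846. Patient owes $1996 (running OOP $1996).
#2 ($3450): 50% coinsurance on $3450 = $1725. Patient owes $1725 (running OOP $3721).
#3 ($1156): 50% coinsurance on $1156 = $578. Patient owes $578 (running OOP $4299).
#4 ($9507): deductible met; 50% of $9507 = $4753.50. Adding that to $4299 gives $9052.50, past the $6050 cap; patient pays only $6050 − $4299 = $1751.

$1751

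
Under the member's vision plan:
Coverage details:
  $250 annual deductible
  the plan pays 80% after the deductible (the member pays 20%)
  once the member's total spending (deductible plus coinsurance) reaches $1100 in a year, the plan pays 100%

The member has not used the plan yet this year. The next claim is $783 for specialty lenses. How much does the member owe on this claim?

Deductible not yet touched, so the first $250 of the bill goes to the deductible.
That leaves $783 − $250 = $533 for coinsurance.
Coinsurance: $533 × 20% = $106.60.
Member responsibility before any cap: $250 + $106.60 = $356.60.
Cumulative spending $0 + $356.60 = $356.60 stays under the $1100 maximum.

$356.60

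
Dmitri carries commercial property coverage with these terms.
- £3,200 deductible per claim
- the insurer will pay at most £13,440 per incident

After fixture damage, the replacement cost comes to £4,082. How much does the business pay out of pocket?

£3,200

Less the £3,200 deductible: £4,082 − £3,200 = £882.
That's under the £13,440 cap, so the insurer reimburses the full £882.
Business's share is the uncovered remainder: £4,082 − £882 = £3,200.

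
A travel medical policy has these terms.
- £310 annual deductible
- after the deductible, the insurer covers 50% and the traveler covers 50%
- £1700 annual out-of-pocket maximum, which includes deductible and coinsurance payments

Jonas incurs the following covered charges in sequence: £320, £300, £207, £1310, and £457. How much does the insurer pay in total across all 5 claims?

#1 (£320): deductible takes £310, £10 remains; traveler's 50% is £5. Cost to traveler: £315. OOP to date £315. Insurer: £320 − £315 = £5.
#2 (£300): 50% coinsurance on £300 = £150. Cost to traveler: £150. OOP to date £465. Insurer: £300 − £150 = £150.
#3 (£207): deductible met; 50% of £207 = £103.50. Traveler owes £103.50 (running OOP £568.50). Insurer: £207 − £103.50 = £103.50.
#4 (£1310): deductible already satisfied, so traveler's share is 50% × £1310 = £655. Traveler owes £655 (running OOP £1223.50). Insurer: £1310 − £655 = £655.
#5 (£457): deductible met; 50% of £457 = £228.50. Traveler owes £228.50 (running OOP £1452). Insurer: £457 − £228.50 = £228.50.
Insurer total: £5 + £150 + £103.50 + £655 + £228.50 = £1142.

£1142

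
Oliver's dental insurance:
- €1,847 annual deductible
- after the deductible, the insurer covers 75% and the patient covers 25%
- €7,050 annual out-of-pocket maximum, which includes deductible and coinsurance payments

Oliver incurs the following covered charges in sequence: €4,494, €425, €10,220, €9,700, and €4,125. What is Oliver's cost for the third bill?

€2,555

Bill 1, €4,494: deductible takes €1,847, €2,647 remains; 25% of €2,647 = €661.75. Patient pays €2,508.75; OOP now €2,508.75.
Bill 2, €425: deductible met; 25% of €425 = €106.25. Patient owes €106.25 (running OOP €2,615).
Bill 3, €10,220: deductible already satisfied, so patient's share is 25% × €10,220 = €2,555. Cost to patient: €2,555. OOP to date €5,170.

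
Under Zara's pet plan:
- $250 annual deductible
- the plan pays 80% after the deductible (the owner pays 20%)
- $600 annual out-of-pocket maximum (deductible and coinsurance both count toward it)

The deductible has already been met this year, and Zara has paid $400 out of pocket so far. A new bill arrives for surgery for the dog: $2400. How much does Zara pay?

With the deductible met, the entire $2400 is subject to coinsurance.
Owner's 20% share of $2400 is $480.
Adding $480 to the $400 already spent would give $880, which exceeds the $600 cap; the owner pays just $600 − $400 = $200.

$200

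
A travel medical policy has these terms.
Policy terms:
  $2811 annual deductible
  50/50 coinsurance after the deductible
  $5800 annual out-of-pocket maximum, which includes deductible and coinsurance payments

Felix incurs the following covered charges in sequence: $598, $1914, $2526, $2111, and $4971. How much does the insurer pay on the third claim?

$1113.50

#1 ($598): fully absorbed by the deductible. Cost to traveler: $598. OOP to date $598. Insurer: $598 − $598 = $0.
#2 ($1914): all of it applies to the deductible. Cost to traveler: $1914. OOP to date $2512. Insurer: $1914 − $1914 = $0.
#3 ($2526): $299 to deductible, leaving $2227; coinsurance $2227 × 50% = $1113.50. Cost to traveler: $1412.50. OOP to date $3924.50. Insurer: $2526 − $1412.50 = $1113.50.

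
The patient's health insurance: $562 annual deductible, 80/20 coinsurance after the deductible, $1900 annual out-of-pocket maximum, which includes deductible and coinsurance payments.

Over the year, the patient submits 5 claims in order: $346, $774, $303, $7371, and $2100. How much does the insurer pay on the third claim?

Bill 1, $346: fully absorbed by the deductible. Cost to patient: $346. OOP to date $346. Insurer: $346 − $346 = $0.
Bill 2, $774: $216 finishes the deductible; $558 goes to coinsurance; 20% of $558 = $111.60. Patient owes $327.60 (running OOP $673.60). Plan pays $774 − $327.60 = $446.40.
Bill 3, $303: 20% coinsurance on $303 = $60.60. Patient pays $60.60; OOP now $734.20. Insurer: $303 − $60.60 = $242.40.

$242.40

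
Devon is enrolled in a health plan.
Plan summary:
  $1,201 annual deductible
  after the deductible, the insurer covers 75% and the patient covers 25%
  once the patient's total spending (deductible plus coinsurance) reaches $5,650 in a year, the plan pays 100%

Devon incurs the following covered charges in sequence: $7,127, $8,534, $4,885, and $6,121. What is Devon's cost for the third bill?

#1 ($7,127): $1,201 finishes the deductible; $5,926 goes to coinsurance; patient's 25% is $1,481.50. Patient owes $2,682.50 (running OOP $2,682.50).
#2 ($8,534): deductible met; 25% of $8,534 = $2,133.50. Cost to patient: $2,133.50. OOP to date $4,816.
#3 ($4,885): deductible already satisfied, so patient's share is 25% × $4,885 = $1,221.25. Adding that to $4,816 gives $6,037.25, past the $5,650 cap; patient pays only $5,650 − $4,816 = $834.

$834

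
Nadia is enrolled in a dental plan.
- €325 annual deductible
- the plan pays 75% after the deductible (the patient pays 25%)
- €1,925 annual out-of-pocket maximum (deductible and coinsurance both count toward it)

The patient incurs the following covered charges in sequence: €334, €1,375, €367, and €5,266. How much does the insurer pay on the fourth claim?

€4,103.75

Bill 1, €334: €325 to deductible, leaving €9; patient's 25% is €2.25. Patient pays €327.25; OOP now €327.25. Plan pays €334 − €327.25 = €6.75.
Bill 2, €1,375: deductible already satisfied, so patient's share is 25% × €1,375 = €343.75. Patient pays €343.75; OOP now €671. Plan pays €1,375 − €343.75 = €1,031.25.
Bill 3, €367: deductible already satisfied, so patient's share is 25% × €367 = €91.75. Cost to patient: €91.75. OOP to date €762.75. Plan pays €367 − €91.75 = €275.25.
Bill 4, €5,266: deductible already satisfied, so patient's share is 25% × €5,266 = €1,316.50. OOP would hit €2,079.25 > €1,925, so the cap limits the patient to €1,925 − €762.75 = €1,162.25. Insurer: €5,266 − €1,162.25 = €4,103.75.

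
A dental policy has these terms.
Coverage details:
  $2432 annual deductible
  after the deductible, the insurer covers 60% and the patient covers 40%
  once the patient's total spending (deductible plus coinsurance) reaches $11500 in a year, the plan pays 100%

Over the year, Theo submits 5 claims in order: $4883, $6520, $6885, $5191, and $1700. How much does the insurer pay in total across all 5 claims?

Claim 1 ($4883): $2432 finishes the deductible; $2451 goes to coinsurance; patient's 40% is $980.40. Patient pays $3412.40; OOP now $3412.40. Plan pays $4883 − $3412.40 = $1470.60.
Claim 2 ($6520): 40% coinsurance on $6520 = $2608. Cost to patient: $2608. OOP to date $6020.40. Plan pays $6520 − $2608 = $3912.
Claim 3 ($6885): 40% coinsurance on $6885 = $2754. Cost to patient: $2754. OOP to date $8774.40. Plan pays $6885 − $2754 = $4131.
Claim 4 ($5191): 40% coinsurance on $5191 = $2076.40. Patient owes $2076.40 (running OOP $10850.80). Plan pays $5191 − $2076.40 = $3114.60.
Claim 5 ($1700): deductible met; 40% of $1700 = $680. That would push OOP to $11530.80, over the $11500 cap, so patient pays $11500 − $10850.80 = $649.20. Plan pays $1700 − $649.20 = $1050.80.
Insurer total = bills − patient's total = $25179 − $11500 = $13679.

$13679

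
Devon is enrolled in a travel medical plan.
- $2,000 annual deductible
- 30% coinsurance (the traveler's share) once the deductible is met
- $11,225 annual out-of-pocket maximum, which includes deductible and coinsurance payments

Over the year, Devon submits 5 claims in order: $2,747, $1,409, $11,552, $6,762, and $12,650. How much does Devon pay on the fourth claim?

$2,028.60

Bill 1, $2,747: $2,000 finishes the deductible; $747 goes to coinsurance; 30% of $747 = $224.10. Traveler owes $2,224.10 (running OOP $2,224.10).
Bill 2, $1,409: 30% coinsurance on $1,409 = $422.70. Traveler owes $422.70 (running OOP $2,646.80).
Bill 3, $11,552: deductible already satisfied, so traveler's share is 30% × $11,552 = $3,465.60. Cost to traveler: $3,465.60. OOP to date $6,112.40.
Bill 4, $6,762: 30% coinsurance on $6,762 = $2,028.60. Traveler pays $2,028.60; OOP now $8,141.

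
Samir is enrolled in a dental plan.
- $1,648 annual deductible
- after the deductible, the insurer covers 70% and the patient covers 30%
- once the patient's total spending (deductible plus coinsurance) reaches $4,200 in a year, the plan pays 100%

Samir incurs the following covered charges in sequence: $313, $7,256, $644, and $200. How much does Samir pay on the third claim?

$193.20

Claim 1 — $313: all of it applies to the deductible. Cost to patient: $313. OOP to date $313.
Claim 2 — $7,256: deductible takes $1,335, $5,921 remains; 30% of $5,921 = $1,776.30. Patient pays $3,111.30; OOP now $3,424.30.
Claim 3 — $644: deductible met; 30% of $644 = $193.20. Cost to patient: $193.20. OOP to date $3,617.50.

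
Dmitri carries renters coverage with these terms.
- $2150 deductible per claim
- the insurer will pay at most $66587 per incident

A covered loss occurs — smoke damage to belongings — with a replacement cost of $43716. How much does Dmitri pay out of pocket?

Less the $2150 deductible: $43716 − $2150 = $41566.
$41566 is within the $66587 limit, so the insurer pays $41566.
The tenant bears the rest of the original loss: $43716 − $41566 = $2150.

$2150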